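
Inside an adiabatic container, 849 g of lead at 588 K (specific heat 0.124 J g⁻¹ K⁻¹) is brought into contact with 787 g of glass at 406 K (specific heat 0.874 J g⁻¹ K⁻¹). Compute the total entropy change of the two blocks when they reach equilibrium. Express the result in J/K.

Energy balance: T_f = (m₁c₁T₁ + m₂c₂T₂)/(m₁c₁ + m₂c₂) = 430.16 K.
ΔS₁ = m₁c₁ ln(T_f/T₁) = 105.276 × ln(430.16/588) = -32.91 J/K.
ΔS₂ = m₂c₂ ln(T_f/T₂) = 687.838 × ln(430.16/406) = 39.76 J/K.
ΔS_total = -32.91 + 39.76 = 6.85 J/K.

ΔS_total = 6.85 J/K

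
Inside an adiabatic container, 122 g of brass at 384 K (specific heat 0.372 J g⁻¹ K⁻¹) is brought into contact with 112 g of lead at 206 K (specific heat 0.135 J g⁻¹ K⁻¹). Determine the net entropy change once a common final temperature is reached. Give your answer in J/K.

Energy balance: T_f = (m₁c₁T₁ + m₂c₂T₂)/(m₁c₁ + m₂c₂) = 339.52 K.
ΔS₁ = m₁c₁ ln(T_f/T₁) = 45.384 × ln(339.52/384) = -5.588 J/K.
ΔS₂ = m₂c₂ ln(T_f/T₂) = 15.12 × ln(339.52/206) = 7.555 J/K.
ΔS_total = -5.588 + 7.555 = 1.97 J/K.

ΔS_total = 1.97 J/K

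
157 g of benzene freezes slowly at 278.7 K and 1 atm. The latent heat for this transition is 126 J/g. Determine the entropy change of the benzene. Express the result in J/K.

Heat released by the substance: Q = −mL = −157 × 126 = −19782 J.
At constant T, ΔS = Q_rev/T = −19782 / 278.7 = -71 J/K.

ΔS = -71 J/K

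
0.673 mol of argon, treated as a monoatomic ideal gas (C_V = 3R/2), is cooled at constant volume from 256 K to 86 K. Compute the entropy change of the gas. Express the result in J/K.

At constant volume, ΔS = nC_V ln(T₂/T₁) with C_V = 3R/2 = 12.47 J mol⁻¹ K⁻¹.
ΔS = 0.673 × 12.47 × ln(86/256) = -9.16 J/K.

ΔS = -9.16 J/K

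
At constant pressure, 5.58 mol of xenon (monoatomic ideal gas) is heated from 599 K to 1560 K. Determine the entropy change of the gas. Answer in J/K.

At constant pressure, ΔS = nC_p ln(T₂/T₁) with C_p = 5R/2 = 20.79 J mol⁻¹ K⁻¹.
ΔS = 5.58 × 20.79 × ln(1560/599) = 111 J/K.

ΔS = 111 J/K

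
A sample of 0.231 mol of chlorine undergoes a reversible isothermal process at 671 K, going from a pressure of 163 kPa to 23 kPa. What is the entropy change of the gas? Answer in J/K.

ΔS_gas = 3.76 J/K

For an isothermal ideal gas ΔS_gas = nR ln(P₁/P₂) = 0.231 × 8.314 × ln(163/23) = 3.76 J/K.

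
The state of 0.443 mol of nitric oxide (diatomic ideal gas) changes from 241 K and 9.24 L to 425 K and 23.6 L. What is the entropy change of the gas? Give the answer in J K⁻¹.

Entropy is a state function: ΔS = nC_V ln(T₂/T₁) + nR ln(V₂/V₁), with C_V = 5R/2 = 20.79 J mol⁻¹ K⁻¹ for a diatomic ideal gas.
ΔS = 0.443 × [20.79 × ln(425/241) + 8.314 × ln(23.6/9.24)] = 8.68 J/K.

ΔS = 8.68 J/K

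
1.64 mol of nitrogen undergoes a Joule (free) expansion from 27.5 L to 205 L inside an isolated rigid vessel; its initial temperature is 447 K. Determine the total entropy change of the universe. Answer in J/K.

ΔS_universe = 27.4 J/K

No heat is exchanged and no work is done, so the ideal-gas temperature stays constant.
Entropy is a state function; using a reversible isothermal path, ΔS_gas = nR ln(V₂/V₁) = 1.64 × 8.314 × ln(205/27.5) = 27.4 J/K.
The insulated surroundings exchange no heat, so ΔS_surr = 0 and ΔS_universe = ΔS_gas.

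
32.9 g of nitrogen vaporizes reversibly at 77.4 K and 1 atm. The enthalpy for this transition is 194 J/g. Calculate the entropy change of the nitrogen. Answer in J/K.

Heat absorbed by the substance: Q = mL = 32.9 × 194 = 6382.6 J.
At constant T, ΔS = Q_rev/T = 6382.6 / 77.4 = 82.5 J/K.

ΔS = 82.5 J/K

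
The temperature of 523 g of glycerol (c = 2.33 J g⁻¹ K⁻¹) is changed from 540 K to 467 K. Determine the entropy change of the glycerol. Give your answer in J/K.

ΔS = ∫dQ_rev/T = m c ln(T₂/T₁) = 523 × 2.33 × ln(467/540) = -177 J/K.

ΔS = -177 J/K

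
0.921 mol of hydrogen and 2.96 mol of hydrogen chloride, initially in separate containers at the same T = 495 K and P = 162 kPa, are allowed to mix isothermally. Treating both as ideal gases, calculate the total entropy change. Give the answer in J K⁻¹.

Mole fractions: x_A = 0.921/3.88 = 0.237, x_B = 0.763.
ΔS_mix = −R(n_A ln x_A + n_B ln x_B) = −8.314 × (0.921 ln 0.237 + 2.96 ln 0.763) = 17.7 J/K.

ΔS_mix = 17.7 J/K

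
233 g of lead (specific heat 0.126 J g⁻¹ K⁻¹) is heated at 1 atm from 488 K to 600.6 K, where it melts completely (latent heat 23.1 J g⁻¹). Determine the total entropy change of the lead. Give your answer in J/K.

ΔS = 15.1 J/K

Warming step: ΔS₁ = m c ln(T_tr/T_i) = 233 × 0.126 × ln(600.6/488) = 6.095 J/K.
Phase change: ΔS₂ = +mL/T_tr = 233 × 23.1 / 600.6 = 8.962 J/K.
ΔS_total = (6.095) + (8.962) = 15.1 J/K.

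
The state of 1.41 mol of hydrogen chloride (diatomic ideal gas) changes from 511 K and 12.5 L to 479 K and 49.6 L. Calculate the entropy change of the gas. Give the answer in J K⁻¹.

Entropy is a state function: ΔS = nC_V ln(T₂/T₁) + nR ln(V₂/V₁), with C_V = 5R/2 = 20.79 J mol⁻¹ K⁻¹ for a diatomic ideal gas.
ΔS = 1.41 × [20.79 × ln(479/511) + 8.314 × ln(49.6/12.5)] = 14.3 J/K.

ΔS = 14.3 J/K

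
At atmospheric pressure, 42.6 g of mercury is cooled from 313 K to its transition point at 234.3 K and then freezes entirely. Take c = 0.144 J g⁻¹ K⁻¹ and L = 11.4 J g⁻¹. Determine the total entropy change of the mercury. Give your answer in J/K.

ΔS = -3.85 J/K

Cooling step: ΔS₁ = m c ln(T_tr/T_i) = 42.6 × 0.144 × ln(234.3/313) = -1.777 J/K.
Phase change: ΔS₂ = −mL/T_tr = −42.6 × 11.4 / 234.3 = -2.073 J/K.
ΔS_total = (-1.777) + (-2.073) = -3.85 J/K.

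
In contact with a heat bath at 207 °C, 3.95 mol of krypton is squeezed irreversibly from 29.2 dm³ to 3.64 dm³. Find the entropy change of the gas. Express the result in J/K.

Entropy is a state function, so ΔS_gas depends only on the end states.
For an isothermal ideal gas ΔS_gas = nR ln(V₂/V₁) = 3.95 × 8.314 × ln(3.64/29.2) = -68.4 J/K.

ΔS_gas = -68.4 J/K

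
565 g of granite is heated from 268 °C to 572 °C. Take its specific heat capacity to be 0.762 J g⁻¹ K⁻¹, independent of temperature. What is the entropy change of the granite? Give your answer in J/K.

ΔS = 192 J/K

In kelvin: T₁ = 541.15 K, T₂ = 845.15 K. ΔS = ∫dQ_rev/T = m c ln(T₂/T₁) = 565 × 0.762 × ln(845.15/541.15) = 192 J/K.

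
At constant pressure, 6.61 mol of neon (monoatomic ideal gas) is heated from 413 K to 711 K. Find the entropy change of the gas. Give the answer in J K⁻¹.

ΔS = 74.6 J/K

At constant pressure, ΔS = nC_p ln(T₂/T₁) with C_p = 5R/2 = 20.79 J mol⁻¹ K⁻¹.
ΔS = 6.61 × 20.79 × ln(711/413) = 74.6 J/K.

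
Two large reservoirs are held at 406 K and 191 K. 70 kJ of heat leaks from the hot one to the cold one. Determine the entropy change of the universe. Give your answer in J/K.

ΔS_hot = −Q/T_H = −70000/406 = -172.4 J/K and ΔS_cold = +Q/T_C = 70000/191 = 366.5 J/K.
ΔS_total = -172.4 + 366.5 = 194 J/K, positive as the second law requires.

ΔS_total = 194 J/K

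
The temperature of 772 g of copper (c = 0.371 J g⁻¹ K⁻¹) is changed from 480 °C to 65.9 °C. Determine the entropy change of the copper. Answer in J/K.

ΔS = -229 J/K

In kelvin: T₁ = 753.15 K, T₂ = 339.05 K. ΔS = ∫dQ_rev/T = m c ln(T₂/T₁) = 772 × 0.371 × ln(339.05/753.15) = -229 J/K.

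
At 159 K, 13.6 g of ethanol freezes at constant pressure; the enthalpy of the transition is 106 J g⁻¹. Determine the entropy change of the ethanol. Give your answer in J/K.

ΔS = -9.07 J/K

Heat released by the substance: Q = −mL = −13.6 × 106 = −1441.6 J.
At constant T, ΔS = Q_rev/T = −1441.6 / 159 = -9.07 J/K.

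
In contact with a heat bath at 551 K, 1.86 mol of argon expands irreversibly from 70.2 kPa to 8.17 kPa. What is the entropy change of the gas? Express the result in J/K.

Entropy is a state function, so ΔS_gas depends only on the end states.
For an isothermal ideal gas ΔS_gas = nR ln(P₁/P₂) = 1.86 × 8.314 × ln(70.2/8.17) = 33.3 J/K.

ΔS_gas = 33.3 J/K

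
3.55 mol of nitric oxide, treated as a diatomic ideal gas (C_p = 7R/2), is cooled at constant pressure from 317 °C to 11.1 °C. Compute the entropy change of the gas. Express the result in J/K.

ΔS = -75.5 J/K

In kelvin: T₁ = 590.15 K, T₂ = 284.25 K. At constant pressure, ΔS = nC_p ln(T₂/T₁) with C_p = 7R/2 = 29.1 J mol⁻¹ K⁻¹.
ΔS = 3.55 × 29.1 × ln(284.25/590.15) = -75.5 J/K.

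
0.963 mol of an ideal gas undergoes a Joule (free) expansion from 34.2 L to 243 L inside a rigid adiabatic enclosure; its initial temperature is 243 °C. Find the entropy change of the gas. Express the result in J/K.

For an ideal gas in free expansion Q = 0 and W = 0, so T is unchanged.
Entropy is a state function; using a reversible isothermal path, ΔS_gas = nR ln(V₂/V₁) = 0.963 × 8.314 × ln(243/34.2) = 15.7 J/K.

ΔS_gas = 15.7 J/K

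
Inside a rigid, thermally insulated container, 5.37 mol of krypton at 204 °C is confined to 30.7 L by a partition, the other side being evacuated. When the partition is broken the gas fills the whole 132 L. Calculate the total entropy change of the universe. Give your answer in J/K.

ΔS_universe = 65.1 J/K

No heat is exchanged and no work is done, so the ideal-gas temperature stays constant.
Entropy is a state function; using a reversible isothermal path, ΔS_gas = nR ln(V₂/V₁) = 5.37 × 8.314 × ln(132/30.7) = 65.1 J/K.
The insulated surroundings exchange no heat, so ΔS_surr = 0 and ΔS_universe = ΔS_gas.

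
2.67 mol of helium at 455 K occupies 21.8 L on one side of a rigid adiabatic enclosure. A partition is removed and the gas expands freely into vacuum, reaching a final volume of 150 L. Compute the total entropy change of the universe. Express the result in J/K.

ΔS_universe = 42.8 J/K

For an ideal gas in free expansion Q = 0 and W = 0, so T is unchanged.
Entropy is a state function; using a reversible isothermal path, ΔS_gas = nR ln(V₂/V₁) = 2.67 × 8.314 × ln(150/21.8) = 42.8 J/K.
The insulated surroundings exchange no heat, so ΔS_surr = 0 and ΔS_universe = ΔS_gas.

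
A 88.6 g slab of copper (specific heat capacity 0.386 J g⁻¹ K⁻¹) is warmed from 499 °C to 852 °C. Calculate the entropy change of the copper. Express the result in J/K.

In kelvin: T₁ = 772.15 K, T₂ = 1125.15 K. ΔS = ∫dQ_rev/T = m c ln(T₂/T₁) = 88.6 × 0.386 × ln(1125.15/772.15) = 12.9 J/K.

ΔS = 12.9 J/K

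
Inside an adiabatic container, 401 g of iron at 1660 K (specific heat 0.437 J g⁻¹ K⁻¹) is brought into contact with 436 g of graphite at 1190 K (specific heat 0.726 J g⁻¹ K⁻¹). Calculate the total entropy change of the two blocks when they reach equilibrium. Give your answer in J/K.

ΔS_total = 6.42 J/K

Energy balance: T_f = (m₁c₁T₁ + m₂c₂T₂)/(m₁c₁ + m₂c₂) = 1357.5 K.
ΔS₁ = m₁c₁ ln(T_f/T₁) = 175.237 × ln(1357.5/1660) = -35.26 J/K.
ΔS₂ = m₂c₂ ln(T_f/T₂) = 316.536 × ln(1357.5/1190) = 41.68 J/K.
ΔS_total = -35.26 + 41.68 = 6.42 J/K.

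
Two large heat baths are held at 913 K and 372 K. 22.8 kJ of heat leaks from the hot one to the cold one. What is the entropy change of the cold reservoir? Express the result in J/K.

The cold reservoir gains heat Q, so ΔS_cold = +Q/T_C = 22800/372 = 61.3 J/K.

ΔS_cold = 61.3 J/K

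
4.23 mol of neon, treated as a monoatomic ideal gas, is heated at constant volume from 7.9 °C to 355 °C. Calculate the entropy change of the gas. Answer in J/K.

ΔS = 42.4 J/K

In kelvin: T₁ = 281.05 K, T₂ = 628.15 K. At constant volume, ΔS = nC_V ln(T₂/T₁) with C_V = 3R/2 = 12.47 J mol⁻¹ K⁻¹.
ΔS = 4.23 × 12.47 × ln(628.15/281.05) = 42.4 J/K.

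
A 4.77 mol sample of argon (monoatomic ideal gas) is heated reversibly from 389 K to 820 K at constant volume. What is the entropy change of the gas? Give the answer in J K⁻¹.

At constant volume, ΔS = nC_V ln(T₂/T₁) with C_V = 3R/2 = 12.47 J mol⁻¹ K⁻¹.
ΔS = 4.77 × 12.47 × ln(820/389) = 44.4 J/K.

ΔS = 44.4 J/K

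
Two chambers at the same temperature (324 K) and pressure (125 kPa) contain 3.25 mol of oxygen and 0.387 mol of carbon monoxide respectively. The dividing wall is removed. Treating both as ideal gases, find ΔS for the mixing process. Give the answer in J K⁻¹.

Mole fractions: x_A = 3.25/3.64 = 0.894, x_B = 0.106.
ΔS_mix = −R(n_A ln x_A + n_B ln x_B) = −8.314 × (3.25 ln 0.894 + 0.387 ln 0.106) = 10.2 J/K.

ΔS_mix = 10.2 J/K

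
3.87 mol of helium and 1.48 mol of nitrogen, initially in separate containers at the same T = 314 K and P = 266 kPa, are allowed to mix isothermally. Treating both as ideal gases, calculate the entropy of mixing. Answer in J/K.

Mole fractions: x_A = 3.87/5.35 = 0.723, x_B = 0.277.
ΔS_mix = −R(n_A ln x_A + n_B ln x_B) = −8.314 × (3.87 ln 0.723 + 1.48 ln 0.277) = 26.2 J/K.

ΔS_mix = 26.2 J/K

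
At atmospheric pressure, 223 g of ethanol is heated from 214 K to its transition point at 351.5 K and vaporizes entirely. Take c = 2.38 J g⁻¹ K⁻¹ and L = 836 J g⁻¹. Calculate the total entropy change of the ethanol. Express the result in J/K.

Warming step: ΔS₁ = m c ln(T_tr/T_i) = 223 × 2.38 × ln(351.5/214) = 263.4 J/K.
Phase change: ΔS₂ = +mL/T_tr = 223 × 836 / 351.5 = 530.4 J/K.
ΔS_total = (263.4) + (530.4) = 794 J/K.

ΔS = 794 J/K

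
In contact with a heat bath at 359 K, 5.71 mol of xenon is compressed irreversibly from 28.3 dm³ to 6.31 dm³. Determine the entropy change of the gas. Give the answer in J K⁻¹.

Entropy is a state function, so ΔS_gas depends only on the end states.
For an isothermal ideal gas ΔS_gas = nR ln(V₂/V₁) = 5.71 × 8.314 × ln(6.31/28.3) = -71.2 J/K.

ΔS_gas = -71.2 J/K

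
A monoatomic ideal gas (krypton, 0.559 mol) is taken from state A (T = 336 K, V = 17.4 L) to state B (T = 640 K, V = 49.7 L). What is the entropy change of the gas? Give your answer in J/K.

ΔS = 9.37 J/K

Entropy is a state function: ΔS = nC_V ln(T₂/T₁) + nR ln(V₂/V₁), with C_V = 3R/2 = 12.47 J mol⁻¹ K⁻¹ for a monoatomic ideal gas.
ΔS = 0.559 × [12.47 × ln(640/336) + 8.314 × ln(49.7/17.4)] = 9.37 J/K.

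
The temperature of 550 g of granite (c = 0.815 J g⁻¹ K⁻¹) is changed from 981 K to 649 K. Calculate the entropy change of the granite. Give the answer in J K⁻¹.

ΔS = ∫dQ_rev/T = m c ln(T₂/T₁) = 550 × 0.815 × ln(649/981) = -185 J/K.

ΔS = -185 J/K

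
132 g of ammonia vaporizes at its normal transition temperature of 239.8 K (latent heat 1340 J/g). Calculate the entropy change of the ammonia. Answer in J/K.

ΔS = 738 J/K

Heat absorbed by the substance: Q = mL = 132 × 1340 = 176880 J.
At constant T, ΔS = Q_rev/T = 176880 / 239.8 = 738 J/K.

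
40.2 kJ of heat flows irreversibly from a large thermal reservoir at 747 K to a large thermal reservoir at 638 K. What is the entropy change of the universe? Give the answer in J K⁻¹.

ΔS_hot = −Q/T_H = −40200/747 = -53.82 J/K and ΔS_cold = +Q/T_C = 40200/638 = 63.01 J/K.
ΔS_total = -53.82 + 63.01 = 9.19 J/K, positive as the second law requires.

ΔS_total = 9.19 J/K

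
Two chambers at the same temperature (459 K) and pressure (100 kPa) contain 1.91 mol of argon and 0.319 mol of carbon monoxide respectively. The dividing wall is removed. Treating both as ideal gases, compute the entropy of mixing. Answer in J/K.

Mole fractions: x_A = 1.91/2.23 = 0.857, x_B = 0.143.
ΔS_mix = −R(n_A ln x_A + n_B ln x_B) = −8.314 × (1.91 ln 0.857 + 0.319 ln 0.143) = 7.61 J/K.

ΔS_mix = 7.61 J/K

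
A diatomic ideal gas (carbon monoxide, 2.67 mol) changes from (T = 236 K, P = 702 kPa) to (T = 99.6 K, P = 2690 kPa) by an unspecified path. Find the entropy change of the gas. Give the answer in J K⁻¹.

ΔS = -96.8 J/K

ΔS = nC_p ln(T₂/T₁) − nR ln(P₂/P₁), with C_p = 7R/2 = 29.1 J mol⁻¹ K⁻¹ for a diatomic ideal gas.
ΔS = 2.67 × [29.1 × ln(99.6/236) − 8.314 × ln(2690/702)] = -96.8 J/K.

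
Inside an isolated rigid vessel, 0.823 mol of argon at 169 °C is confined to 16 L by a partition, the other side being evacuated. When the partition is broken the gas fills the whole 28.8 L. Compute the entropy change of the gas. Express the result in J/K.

ΔS_gas = 4.02 J/K

For an ideal gas in free expansion Q = 0 and W = 0, so T is unchanged.
Entropy is a state function; using a reversible isothermal path, ΔS_gas = nR ln(V₂/V₁) = 0.823 × 8.314 × ln(28.8/16) = 4.02 J/K.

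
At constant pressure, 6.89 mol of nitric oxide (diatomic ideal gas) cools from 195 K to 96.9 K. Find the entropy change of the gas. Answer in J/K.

At constant pressure, ΔS = nC_p ln(T₂/T₁) with C_p = 7R/2 = 29.1 J mol⁻¹ K⁻¹.
ΔS = 6.89 × 29.1 × ln(96.9/195) = -140 J/K.

ΔS = -140 J/K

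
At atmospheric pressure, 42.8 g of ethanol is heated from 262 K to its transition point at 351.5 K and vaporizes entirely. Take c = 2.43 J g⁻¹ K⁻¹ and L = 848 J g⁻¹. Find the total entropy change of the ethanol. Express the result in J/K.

ΔS = 134 J/K

Warming step: ΔS₁ = m c ln(T_tr/T_i) = 42.8 × 2.43 × ln(351.5/262) = 30.56 J/K.
Phase change: ΔS₂ = +mL/T_tr = 42.8 × 848 / 351.5 = 103.3 J/K.
ΔS_total = (30.56) + (103.3) = 134 J/K.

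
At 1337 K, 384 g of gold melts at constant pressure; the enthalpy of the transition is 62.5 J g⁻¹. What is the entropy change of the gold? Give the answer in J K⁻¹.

Heat absorbed by the substance: Q = mL = 384 × 62.5 = 24000 J.
At constant T, ΔS = Q_rev/T = 24000 / 1337 = 18 J/K.

ΔS = 18 J/K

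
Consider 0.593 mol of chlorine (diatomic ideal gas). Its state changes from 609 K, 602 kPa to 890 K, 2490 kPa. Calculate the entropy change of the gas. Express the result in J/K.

ΔS = -0.453 J/K

ΔS = nC_p ln(T₂/T₁) − nR ln(P₂/P₁), with C_p = 7R/2 = 29.1 J mol⁻¹ K⁻¹ for a diatomic ideal gas.
ΔS = 0.593 × [29.1 × ln(890/609) − 8.314 × ln(2490/602)] = -0.453 J/K.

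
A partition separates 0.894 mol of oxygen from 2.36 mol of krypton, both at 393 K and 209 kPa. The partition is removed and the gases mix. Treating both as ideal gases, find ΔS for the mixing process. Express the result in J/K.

Mole fractions: x_A = 0.894/3.25 = 0.275, x_B = 0.725.
ΔS_mix = −R(n_A ln x_A + n_B ln x_B) = −8.314 × (0.894 ln 0.275 + 2.36 ln 0.725) = 15.9 J/K.

ΔS_mix = 15.9 J/K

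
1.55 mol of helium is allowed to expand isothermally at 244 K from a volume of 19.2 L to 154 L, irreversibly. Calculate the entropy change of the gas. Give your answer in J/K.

Entropy is a state function, so ΔS_gas depends only on the end states.
For an isothermal ideal gas ΔS_gas = nR ln(V₂/V₁) = 1.55 × 8.314 × ln(154/19.2) = 26.8 J/K.

ΔS_gas = 26.8 J/K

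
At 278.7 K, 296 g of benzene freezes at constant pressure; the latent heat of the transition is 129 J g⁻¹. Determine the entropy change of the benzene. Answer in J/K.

ΔS = -137 J/K

Heat released by the substance: Q = −mL = −296 × 129 = −38184 J.
At constant T, ΔS = Q_rev/T = −38184 / 278.7 = -137 J/K.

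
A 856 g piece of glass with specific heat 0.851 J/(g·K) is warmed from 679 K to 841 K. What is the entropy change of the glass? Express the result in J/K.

ΔS = ∫dQ_rev/T = m c ln(T₂/T₁) = 856 × 0.851 × ln(841/679) = 156 J/K.

ΔS = 156 J/K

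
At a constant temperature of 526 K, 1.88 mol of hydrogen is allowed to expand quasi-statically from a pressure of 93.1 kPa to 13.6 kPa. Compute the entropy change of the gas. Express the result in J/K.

ΔS_gas = 30.1 J/K

For an isothermal ideal gas ΔS_gas = nR ln(P₁/P₂) = 1.88 × 8.314 × ln(93.1/13.6) = 30.1 J/K.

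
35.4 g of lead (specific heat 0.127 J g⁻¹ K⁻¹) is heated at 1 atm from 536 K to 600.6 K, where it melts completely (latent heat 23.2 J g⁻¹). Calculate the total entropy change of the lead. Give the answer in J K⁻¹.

Warming step: ΔS₁ = m c ln(T_tr/T_i) = 35.4 × 0.127 × ln(600.6/536) = 0.5116 J/K.
Phase change: ΔS₂ = +mL/T_tr = 35.4 × 23.2 / 600.6 = 1.367 J/K.
ΔS_total = (0.5116) + (1.367) = 1.88 J/K.

ΔS = 1.88 J/K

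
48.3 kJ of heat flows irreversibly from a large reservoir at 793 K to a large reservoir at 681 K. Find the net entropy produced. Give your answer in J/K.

ΔS_hot = −Q/T_H = −48300/793 = -60.91 J/K and ΔS_cold = +Q/T_C = 48300/681 = 70.93 J/K.
ΔS_total = -60.91 + 70.93 = 10 J/K, positive as the second law requires.

ΔS_total = 10 J/K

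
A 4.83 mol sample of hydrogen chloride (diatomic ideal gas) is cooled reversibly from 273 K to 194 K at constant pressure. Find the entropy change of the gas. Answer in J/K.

ΔS = -48 J/K

At constant pressure, ΔS = nC_p ln(T₂/T₁) with C_p = 7R/2 = 29.1 J mol⁻¹ K⁻¹.
ΔS = 4.83 × 29.1 × ln(194/273) = -48 J/K.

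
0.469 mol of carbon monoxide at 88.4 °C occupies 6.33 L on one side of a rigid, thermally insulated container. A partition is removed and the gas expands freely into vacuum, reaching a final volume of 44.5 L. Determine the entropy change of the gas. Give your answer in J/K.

ΔS_gas = 7.6 J/K

For an ideal gas in free expansion Q = 0 and W = 0, so T is unchanged.
Entropy is a state function; using a reversible isothermal path, ΔS_gas = nR ln(V₂/V₁) = 0.469 × 8.314 × ln(44.5/6.33) = 7.6 J/K.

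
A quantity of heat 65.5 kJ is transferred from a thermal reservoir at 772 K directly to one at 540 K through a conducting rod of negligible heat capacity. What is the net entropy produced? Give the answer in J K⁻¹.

ΔS_hot = −Q/T_H = −65500/772 = -84.84 J/K and ΔS_cold = +Q/T_C = 65500/540 = 121.3 J/K.
ΔS_total = -84.84 + 121.3 = 36.5 J/K, positive as the second law requires.

ΔS_total = 36.5 J/K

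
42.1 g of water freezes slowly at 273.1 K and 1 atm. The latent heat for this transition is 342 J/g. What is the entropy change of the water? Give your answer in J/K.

Heat released by the substance: Q = −mL = −42.1 × 342 = −14398.2 J.
At constant T, ΔS = Q_rev/T = −14398.2 / 273.1 = -52.7 J/K.

ΔS = -52.7 J/K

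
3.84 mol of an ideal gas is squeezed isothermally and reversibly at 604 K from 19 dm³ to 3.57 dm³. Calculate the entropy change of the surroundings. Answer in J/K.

For an isothermal ideal gas ΔS_gas = nR ln(V₂/V₁) = 3.84 × 8.314 × ln(3.57/19) = -53.4 J/K.
The process is reversible, so ΔS_surr = −ΔS_gas = 53.4 J/K and ΔS_universe = 0.

ΔS_surr = 53.4 J/K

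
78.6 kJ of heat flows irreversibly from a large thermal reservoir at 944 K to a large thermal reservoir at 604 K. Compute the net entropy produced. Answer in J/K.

ΔS_total = 46.9 J/K

ΔS_hot = −Q/T_H = −78600/944 = -83.263 J/K and ΔS_cold = +Q/T_C = 78600/604 = 130.13 J/K.
ΔS_total = -83.263 + 130.13 = 46.9 J/K, positive as the second law requires.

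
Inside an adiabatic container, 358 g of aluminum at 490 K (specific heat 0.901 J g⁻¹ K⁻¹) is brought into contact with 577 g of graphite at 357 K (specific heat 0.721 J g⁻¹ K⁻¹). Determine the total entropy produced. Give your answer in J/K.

ΔS_total = 9.19 J/K

Energy balance: T_f = (m₁c₁T₁ + m₂c₂T₂)/(m₁c₁ + m₂c₂) = 415.09 K.
ΔS₁ = m₁c₁ ln(T_f/T₁) = 322.558 × ln(415.09/490) = -53.52 J/K.
ΔS₂ = m₂c₂ ln(T_f/T₂) = 416.017 × ln(415.09/357) = 62.71 J/K.
ΔS_total = -53.52 + 62.71 = 9.19 J/K.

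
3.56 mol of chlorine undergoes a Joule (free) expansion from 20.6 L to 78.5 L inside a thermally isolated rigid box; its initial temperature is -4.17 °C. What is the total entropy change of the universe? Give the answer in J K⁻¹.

No heat is exchanged and no work is done, so the ideal-gas temperature stays constant.
Entropy is a state function; using a reversible isothermal path, ΔS_gas = nR ln(V₂/V₁) = 3.56 × 8.314 × ln(78.5/20.6) = 39.6 J/K.
The insulated surroundings exchange no heat, so ΔS_surr = 0 and ΔS_universe = ΔS_gas.

ΔS_universe = 39.6 J/K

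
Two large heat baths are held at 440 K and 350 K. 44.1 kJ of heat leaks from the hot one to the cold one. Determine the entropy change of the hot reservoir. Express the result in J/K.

ΔS_hot = -100 J/K

The hot reservoir loses heat Q, so ΔS_hot = −Q/T_H = −44100/440 = -100 J/K.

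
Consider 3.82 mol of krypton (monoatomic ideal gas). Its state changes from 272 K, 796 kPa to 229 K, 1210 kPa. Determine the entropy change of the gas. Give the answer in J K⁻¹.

ΔS = nC_p ln(T₂/T₁) − nR ln(P₂/P₁), with C_p = 5R/2 = 20.79 J mol⁻¹ K⁻¹ for a monoatomic ideal gas.
ΔS = 3.82 × [20.79 × ln(229/272) − 8.314 × ln(1210/796)] = -27 J/K.

ΔS = -27 J/K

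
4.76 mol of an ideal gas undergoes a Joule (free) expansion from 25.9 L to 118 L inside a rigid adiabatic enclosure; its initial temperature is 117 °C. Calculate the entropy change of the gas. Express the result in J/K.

ΔS_gas = 60 J/K

No heat is exchanged and no work is done, so the ideal-gas temperature stays constant.
Entropy is a state function; using a reversible isothermal path, ΔS_gas = nR ln(V₂/V₁) = 4.76 × 8.314 × ln(118/25.9) = 60 J/K.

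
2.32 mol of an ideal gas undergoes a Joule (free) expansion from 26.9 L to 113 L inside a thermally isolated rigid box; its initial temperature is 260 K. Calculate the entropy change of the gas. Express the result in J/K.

ΔS_gas = 27.7 J/K

For an ideal gas in free expansion Q = 0 and W = 0, so T is unchanged.
Entropy is a state function; using a reversible isothermal path, ΔS_gas = nR ln(V₂/V₁) = 2.32 × 8.314 × ln(113/26.9) = 27.7 J/K.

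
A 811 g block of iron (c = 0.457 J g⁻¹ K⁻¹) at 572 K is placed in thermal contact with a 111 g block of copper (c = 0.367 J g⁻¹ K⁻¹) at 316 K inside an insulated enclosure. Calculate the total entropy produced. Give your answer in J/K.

ΔS_total = 5.52 J/K

Energy balance: T_f = (m₁c₁T₁ + m₂c₂T₂)/(m₁c₁ + m₂c₂) = 546.65 K.
ΔS₁ = m₁c₁ ln(T_f/T₁) = 370.627 × ln(546.65/572) = -16.802 J/K.
ΔS₂ = m₂c₂ ln(T_f/T₂) = 40.737 × ln(546.65/316) = 22.326 J/K.
ΔS_total = -16.802 + 22.326 = 5.52 J/K.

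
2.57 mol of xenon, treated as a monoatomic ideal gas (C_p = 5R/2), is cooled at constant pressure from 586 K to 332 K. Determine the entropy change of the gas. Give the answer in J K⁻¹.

ΔS = -30.4 J/K

At constant pressure, ΔS = nC_p ln(T₂/T₁) with C_p = 5R/2 = 20.79 J mol⁻¹ K⁻¹.
ΔS = 2.57 × 20.79 × ln(332/586) = -30.4 J/K.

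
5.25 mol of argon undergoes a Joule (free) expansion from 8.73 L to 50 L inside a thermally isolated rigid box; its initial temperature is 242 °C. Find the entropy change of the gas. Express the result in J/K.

ΔS_gas = 76.2 J/K

No heat is exchanged and no work is done, so the ideal-gas temperature stays constant.
Entropy is a state function; using a reversible isothermal path, ΔS_gas = nR ln(V₂/V₁) = 5.25 × 8.314 × ln(50/8.73) = 76.2 J/K.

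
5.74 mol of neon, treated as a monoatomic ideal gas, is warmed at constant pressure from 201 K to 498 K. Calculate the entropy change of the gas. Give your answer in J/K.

At constant pressure, ΔS = nC_p ln(T₂/T₁) with C_p = 5R/2 = 20.79 J mol⁻¹ K⁻¹.
ΔS = 5.74 × 20.79 × ln(498/201) = 108 J/K.

ΔS = 108 J/K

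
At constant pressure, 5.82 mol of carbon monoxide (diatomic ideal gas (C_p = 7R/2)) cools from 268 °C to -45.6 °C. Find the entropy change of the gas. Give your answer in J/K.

In kelvin: T₁ = 541.15 K, T₂ = 227.55 K. At constant pressure, ΔS = nC_p ln(T₂/T₁) with C_p = 7R/2 = 29.1 J mol⁻¹ K⁻¹.
ΔS = 5.82 × 29.1 × ln(227.55/541.15) = -147 J/K.

ΔS = -147 J/K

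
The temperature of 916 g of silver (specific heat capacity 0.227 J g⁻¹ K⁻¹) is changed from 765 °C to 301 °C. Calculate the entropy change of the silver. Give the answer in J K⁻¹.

ΔS = -123 J/K

In kelvin: T₁ = 1038.15 K, T₂ = 574.15 K. ΔS = ∫dQ_rev/T = m c ln(T₂/T₁) = 916 × 0.227 × ln(574.15/1038.15) = -123 J/K.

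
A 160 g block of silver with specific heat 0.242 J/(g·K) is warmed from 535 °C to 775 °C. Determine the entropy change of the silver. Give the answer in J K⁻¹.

In kelvin: T₁ = 808.15 K, T₂ = 1048.15 K. ΔS = ∫dQ_rev/T = m c ln(T₂/T₁) = 160 × 0.242 × ln(1048.15/808.15) = 10.1 J/K.

ΔS = 10.1 J/K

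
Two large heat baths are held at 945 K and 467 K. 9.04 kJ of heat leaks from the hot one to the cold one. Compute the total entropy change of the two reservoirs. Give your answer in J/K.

ΔS_total = 9.79 J/K

ΔS_hot = −Q/T_H = −9040/945 = -9.566 J/K and ΔS_cold = +Q/T_C = 9040/467 = 19.36 J/K.
ΔS_total = -9.566 + 19.36 = 9.79 J/K, positive as the second law requires.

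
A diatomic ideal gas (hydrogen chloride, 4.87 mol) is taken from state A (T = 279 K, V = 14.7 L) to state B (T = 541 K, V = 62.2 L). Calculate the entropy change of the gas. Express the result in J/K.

ΔS = 125 J/K

Entropy is a state function: ΔS = nC_V ln(T₂/T₁) + nR ln(V₂/V₁), with C_V = 5R/2 = 20.79 J mol⁻¹ K⁻¹ for a diatomic ideal gas.
ΔS = 4.87 × [20.79 × ln(541/279) + 8.314 × ln(62.2/14.7)] = 125 J/K.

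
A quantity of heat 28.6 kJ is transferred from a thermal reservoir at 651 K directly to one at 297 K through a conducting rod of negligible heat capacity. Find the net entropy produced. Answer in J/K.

ΔS_total = 52.4 J/K

ΔS_hot = −Q/T_H = −28600/651 = -43.93 J/K and ΔS_cold = +Q/T_C = 28600/297 = 96.3 J/K.
ΔS_total = -43.93 + 96.3 = 52.4 J/K, positive as the second law requires.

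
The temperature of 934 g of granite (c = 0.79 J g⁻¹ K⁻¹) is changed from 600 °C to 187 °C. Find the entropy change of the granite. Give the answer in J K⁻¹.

ΔS = -473 J/K

In kelvin: T₁ = 873.15 K, T₂ = 460.15 K. ΔS = ∫dQ_rev/T = m c ln(T₂/T₁) = 934 × 0.79 × ln(460.15/873.15) = -473 J/K.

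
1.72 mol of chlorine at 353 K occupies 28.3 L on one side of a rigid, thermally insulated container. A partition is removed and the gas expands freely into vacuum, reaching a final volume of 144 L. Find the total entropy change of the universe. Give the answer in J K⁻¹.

No heat is exchanged and no work is done, so the ideal-gas temperature stays constant.
Entropy is a state function; using a reversible isothermal path, ΔS_gas = nR ln(V₂/V₁) = 1.72 × 8.314 × ln(144/28.3) = 23.3 J/K.
The insulated surroundings exchange no heat, so ΔS_surr = 0 and ΔS_universe = ΔS_gas.

ΔS_universe = 23.3 J/K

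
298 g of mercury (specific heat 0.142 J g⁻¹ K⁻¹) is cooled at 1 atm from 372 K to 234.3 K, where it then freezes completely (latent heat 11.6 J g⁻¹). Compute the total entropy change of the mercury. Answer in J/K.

Cooling step: ΔS₁ = m c ln(T_tr/T_i) = 298 × 0.142 × ln(234.3/372) = -19.56 J/K.
Phase change: ΔS₂ = −mL/T_tr = −298 × 11.6 / 234.3 = -14.75 J/K.
ΔS_total = (-19.56) + (-14.75) = -34.3 J/K.

ΔS = -34.3 J/K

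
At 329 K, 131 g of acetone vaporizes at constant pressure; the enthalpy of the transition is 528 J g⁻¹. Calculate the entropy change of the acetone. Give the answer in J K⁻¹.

ΔS = 210 J/K

Heat absorbed by the substance: Q = mL = 131 × 528 = 69168 J.
At constant T, ΔS = Q_rev/T = 69168 / 329 = 210 J/K.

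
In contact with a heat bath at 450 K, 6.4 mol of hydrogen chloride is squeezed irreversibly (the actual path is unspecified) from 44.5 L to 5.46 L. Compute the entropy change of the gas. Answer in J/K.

Entropy is a state function, so ΔS_gas depends only on the end states.
For an isothermal ideal gas ΔS_gas = nR ln(V₂/V₁) = 6.4 × 8.314 × ln(5.46/44.5) = -112 J/K.

ΔS_gas = -112 J/K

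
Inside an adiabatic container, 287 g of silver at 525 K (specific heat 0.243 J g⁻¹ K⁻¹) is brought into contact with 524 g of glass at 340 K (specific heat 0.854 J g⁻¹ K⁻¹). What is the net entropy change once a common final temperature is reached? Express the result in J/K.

ΔS_total = 6.32 J/K

Energy balance: T_f = (m₁c₁T₁ + m₂c₂T₂)/(m₁c₁ + m₂c₂) = 364.94 K.
ΔS₁ = m₁c₁ ln(T_f/T₁) = 69.741 × ln(364.94/525) = -25.36 J/K.
ΔS₂ = m₂c₂ ln(T_f/T₂) = 447.496 × ln(364.94/340) = 31.68 J/K.
ΔS_total = -25.36 + 31.68 = 6.32 J/K.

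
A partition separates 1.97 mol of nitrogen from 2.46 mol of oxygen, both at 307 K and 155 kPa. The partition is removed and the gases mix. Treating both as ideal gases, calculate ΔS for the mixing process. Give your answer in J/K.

Mole fractions: x_A = 1.97/4.43 = 0.445, x_B = 0.555.
ΔS_mix = −R(n_A ln x_A + n_B ln x_B) = −8.314 × (1.97 ln 0.445 + 2.46 ln 0.555) = 25.3 J/K.

ΔS_mix = 25.3 J/K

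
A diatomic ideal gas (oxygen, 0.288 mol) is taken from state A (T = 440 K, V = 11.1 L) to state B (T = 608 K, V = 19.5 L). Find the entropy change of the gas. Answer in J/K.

Entropy is a state function: ΔS = nC_V ln(T₂/T₁) + nR ln(V₂/V₁), with C_V = 5R/2 = 20.79 J mol⁻¹ K⁻¹ for a diatomic ideal gas.
ΔS = 0.288 × [20.79 × ln(608/440) + 8.314 × ln(19.5/11.1)] = 3.29 J/K.

ΔS = 3.29 J/K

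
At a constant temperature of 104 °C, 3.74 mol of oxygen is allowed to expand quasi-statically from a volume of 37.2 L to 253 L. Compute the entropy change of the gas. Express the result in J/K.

For an isothermal ideal gas ΔS_gas = nR ln(V₂/V₁) = 3.74 × 8.314 × ln(253/37.2) = 59.6 J/K.

ΔS_gas = 59.6 J/K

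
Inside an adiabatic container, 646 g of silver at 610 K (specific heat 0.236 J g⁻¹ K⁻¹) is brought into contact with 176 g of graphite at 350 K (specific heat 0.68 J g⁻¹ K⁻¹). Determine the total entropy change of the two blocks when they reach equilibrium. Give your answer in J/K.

ΔS_total = 10 J/K

Energy balance: T_f = (m₁c₁T₁ + m₂c₂T₂)/(m₁c₁ + m₂c₂) = 495.66 K.
ΔS₁ = m₁c₁ ln(T_f/T₁) = 152.456 × ln(495.66/610) = -31.646 J/K.
ΔS₂ = m₂c₂ ln(T_f/T₂) = 119.68 × ln(495.66/350) = 41.643 J/K.
ΔS_total = -31.646 + 41.643 = 10 J/K.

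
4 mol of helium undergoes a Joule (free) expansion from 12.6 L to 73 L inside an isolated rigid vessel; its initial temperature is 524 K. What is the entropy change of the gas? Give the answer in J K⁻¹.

ΔS_gas = 58.4 J/K

No heat is exchanged and no work is done, so the ideal-gas temperature stays constant.
Entropy is a state function; using a reversible isothermal path, ΔS_gas = nR ln(V₂/V₁) = 4 × 8.314 × ln(73/12.6) = 58.4 J/K.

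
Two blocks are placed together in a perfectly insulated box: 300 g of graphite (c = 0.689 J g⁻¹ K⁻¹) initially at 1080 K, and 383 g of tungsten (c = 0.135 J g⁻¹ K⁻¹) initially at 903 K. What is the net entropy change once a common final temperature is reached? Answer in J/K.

ΔS_total = 0.639 J/K

Energy balance: T_f = (m₁c₁T₁ + m₂c₂T₂)/(m₁c₁ + m₂c₂) = 1044.6 K.
ΔS₁ = m₁c₁ ln(T_f/T₁) = 206.7 × ln(1044.6/1080) = -6.892 J/K.
ΔS₂ = m₂c₂ ln(T_f/T₂) = 51.705 × ln(1044.6/903) = 7.531 J/K.
ΔS_total = -6.892 + 7.531 = 0.639 J/K.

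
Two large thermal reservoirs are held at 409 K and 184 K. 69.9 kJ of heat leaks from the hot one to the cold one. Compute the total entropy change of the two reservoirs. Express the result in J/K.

ΔS_total = 209 J/K

ΔS_hot = −Q/T_H = −69900/409 = -170.9 J/K and ΔS_cold = +Q/T_C = 69900/184 = 379.9 J/K.
ΔS_total = -170.9 + 379.9 = 209 J/K, positive as the second law requires.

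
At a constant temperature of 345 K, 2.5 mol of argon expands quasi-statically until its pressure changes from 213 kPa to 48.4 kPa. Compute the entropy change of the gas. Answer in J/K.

ΔS_gas = 30.8 J/K

For an isothermal ideal gas ΔS_gas = nR ln(P₁/P₂) = 2.5 × 8.314 × ln(213/48.4) = 30.8 J/K.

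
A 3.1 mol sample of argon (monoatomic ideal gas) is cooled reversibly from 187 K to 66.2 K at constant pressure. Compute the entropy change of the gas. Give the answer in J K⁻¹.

ΔS = -66.9 J/K

At constant pressure, ΔS = nC_p ln(T₂/T₁) with C_p = 5R/2 = 20.79 J mol⁻¹ K⁻¹.
ΔS = 3.1 × 20.79 × ln(66.2/187) = -66.9 J/K.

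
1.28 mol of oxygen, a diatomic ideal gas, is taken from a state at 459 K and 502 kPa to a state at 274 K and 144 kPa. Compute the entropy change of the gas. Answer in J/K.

ΔS = -5.93 J/K

ΔS = nC_p ln(T₂/T₁) − nR ln(P₂/P₁), with C_p = 7R/2 = 29.1 J mol⁻¹ K⁻¹ for a diatomic ideal gas.
ΔS = 1.28 × [29.1 × ln(274/459) − 8.314 × ln(144/502)] = -5.93 J/K.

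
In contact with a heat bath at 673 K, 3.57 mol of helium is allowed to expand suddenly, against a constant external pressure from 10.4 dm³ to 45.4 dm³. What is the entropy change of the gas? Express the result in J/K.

ΔS_gas = 43.7 J/K

Entropy is a state function, so ΔS_gas depends only on the end states.
For an isothermal ideal gas ΔS_gas = nR ln(V₂/V₁) = 3.57 × 8.314 × ln(45.4/10.4) = 43.7 J/K.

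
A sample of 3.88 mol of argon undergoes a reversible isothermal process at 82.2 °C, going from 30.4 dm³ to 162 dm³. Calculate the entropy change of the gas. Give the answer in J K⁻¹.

For an isothermal ideal gas ΔS_gas = nR ln(V₂/V₁) = 3.88 × 8.314 × ln(162/30.4) = 54 J/K.

ΔS_gas = 54 J/K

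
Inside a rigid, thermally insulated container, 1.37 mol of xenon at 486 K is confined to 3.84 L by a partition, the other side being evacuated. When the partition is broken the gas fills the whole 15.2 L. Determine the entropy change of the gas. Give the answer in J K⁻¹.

ΔS_gas = 15.7 J/K

For an ideal gas in free expansion Q = 0 and W = 0, so T is unchanged.
Entropy is a state function; using a reversible isothermal path, ΔS_gas = nR ln(V₂/V₁) = 1.37 × 8.314 × ln(15.2/3.84) = 15.7 J/K.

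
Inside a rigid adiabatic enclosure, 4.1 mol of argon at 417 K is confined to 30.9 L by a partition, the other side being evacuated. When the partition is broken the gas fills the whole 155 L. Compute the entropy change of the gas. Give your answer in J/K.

No heat is exchanged and no work is done, so the ideal-gas temperature stays constant.
Entropy is a state function; using a reversible isothermal path, ΔS_gas = nR ln(V₂/V₁) = 4.1 × 8.314 × ln(155/30.9) = 55 J/K.

ΔS_gas = 55 J/K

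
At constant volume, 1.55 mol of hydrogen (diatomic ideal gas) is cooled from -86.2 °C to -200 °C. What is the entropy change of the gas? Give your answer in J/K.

ΔS = -30.2 J/K

In kelvin: T₁ = 186.95 K, T₂ = 73.15 K. At constant volume, ΔS = nC_V ln(T₂/T₁) with C_V = 5R/2 = 20.79 J mol⁻¹ K⁻¹.
ΔS = 1.55 × 20.79 × ln(73.15/186.95) = -30.2 J/K.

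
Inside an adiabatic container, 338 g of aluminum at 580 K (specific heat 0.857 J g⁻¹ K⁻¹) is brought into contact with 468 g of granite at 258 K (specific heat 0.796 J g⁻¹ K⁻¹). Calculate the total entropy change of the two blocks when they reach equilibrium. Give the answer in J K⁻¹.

ΔS_total = 53.8 J/K

Energy balance: T_f = (m₁c₁T₁ + m₂c₂T₂)/(m₁c₁ + m₂c₂) = 398.85 K.
ΔS₁ = m₁c₁ ln(T_f/T₁) = 289.666 × ln(398.85/580) = -108.5 J/K.
ΔS₂ = m₂c₂ ln(T_f/T₂) = 372.528 × ln(398.85/258) = 162.3 J/K.
ΔS_total = -108.5 + 162.3 = 53.8 J/K.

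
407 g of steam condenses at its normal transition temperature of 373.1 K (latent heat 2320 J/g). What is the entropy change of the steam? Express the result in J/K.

Heat released by the substance: Q = −mL = −407 × 2320 = −944240 J.
At constant T, ΔS = Q_rev/T = −944240 / 373.1 = -2530 J/K.

ΔS = -2530 J/K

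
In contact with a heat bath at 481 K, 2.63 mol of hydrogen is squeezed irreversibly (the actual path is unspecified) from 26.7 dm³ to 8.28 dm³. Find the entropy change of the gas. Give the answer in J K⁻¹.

Entropy is a state function, so ΔS_gas depends only on the end states.
For an isothermal ideal gas ΔS_gas = nR ln(V₂/V₁) = 2.63 × 8.314 × ln(8.28/26.7) = -25.6 J/K.

ΔS_gas = -25.6 J/K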